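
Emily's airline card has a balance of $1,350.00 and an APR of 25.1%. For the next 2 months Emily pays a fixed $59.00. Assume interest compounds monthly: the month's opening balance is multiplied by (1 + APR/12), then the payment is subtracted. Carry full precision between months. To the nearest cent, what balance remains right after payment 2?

$1,287.83

Monthly rate r = 25.1%/12 = 2.09167% = 0.0209167.
Each month: B ← B·(1+r) − $59.00.
Month 1: interest $28.24; balance after payment $1,319.24.
Month 2: interest $27.59; balance after payment $1,287.83.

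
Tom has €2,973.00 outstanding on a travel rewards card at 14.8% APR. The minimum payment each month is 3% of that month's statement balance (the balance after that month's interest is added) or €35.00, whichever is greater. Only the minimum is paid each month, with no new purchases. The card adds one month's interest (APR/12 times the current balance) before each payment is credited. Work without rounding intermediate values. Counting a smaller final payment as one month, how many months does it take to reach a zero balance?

Monthly rate r = 14.8%/12 = 1.23333% = 0.0123333.
While 3% of the post-interest balance exceeds €35.00, each month B ← (B·(1+r))·(1 − 0.03), i.e. B shrinks by the factor (1+r)·0.97 = 0.98196.
This holds for months 1–53. Entering month 54 the balance is €1,133.04; 3% of the post-interest balance is now below €35.00, so the flat €35.00 minimum applies from here.
From month 54 a fixed €35.00 at rate r clears €1,133.04 in 42 more payments. Total: 53 + 42 = 95 months.

95 months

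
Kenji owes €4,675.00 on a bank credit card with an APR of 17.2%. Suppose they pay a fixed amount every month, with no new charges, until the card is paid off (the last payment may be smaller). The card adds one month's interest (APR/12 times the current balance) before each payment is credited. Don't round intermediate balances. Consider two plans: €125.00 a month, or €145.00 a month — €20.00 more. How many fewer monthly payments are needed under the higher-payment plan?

Monthly rate r = 17.2%/12 = 1.43333% = 0.0143333.
At €125.00/mo: n = ⌈−ln(1 − rB₀/P)/ln(1+r)⌉ = 54 payments (last €120.72); total interest = total paid − €4,675.00 = €2,070.72.
At €145.00/mo: 44 payments (last €83.53); total interest €1,643.53.
Payments saved = 54 − 44 = 10.

10 fewer payments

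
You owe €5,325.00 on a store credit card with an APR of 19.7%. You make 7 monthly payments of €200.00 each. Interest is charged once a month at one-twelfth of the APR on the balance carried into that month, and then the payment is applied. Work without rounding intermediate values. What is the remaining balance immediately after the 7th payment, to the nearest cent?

Monthly rate r = 19.7%/12 = 1.64167% = 0.0164167.
Each month: B ← B·(1+r) − €200.00.
Month 1: interest €87.42; balance after payment €5,212.42.
Month 2: interest €85.57; balance after payment €5,097.99.
Month 3: interest €83.69; balance after payment €4,981.68.
Month 4: interest €81.78; balance after payment €4,863.46.
Month 5: interest €79.84; balance after payment €4,743.31.
Month 6: interest €77.87; balance after payment €4,621.18.
Month 7: interest €75.86; balance after payment €4,497.04.

€4,497.04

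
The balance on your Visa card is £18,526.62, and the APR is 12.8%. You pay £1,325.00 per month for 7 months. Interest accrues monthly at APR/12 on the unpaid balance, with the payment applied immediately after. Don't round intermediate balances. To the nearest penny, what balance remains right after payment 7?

Monthly rate r = 12.8%/12 = 1.06667% = 0.0106667.
Each month: B ← B·(1+r) − £1,325.00.
Month 1: interest £197.62; balance after payment £17,399.24.
Month 2: interest £185.59; balance after payment £16,259.83.
Month 3: interest £173.44; balance after payment £15,108.27.
Month 4: interest £161.15; balance after payment £13,944.42.
Month 5: interest £148.74; balance after payment £12,768.16.
Month 6: interest £136.19; balance after payment £11,579.36.
Month 7: interest £123.51; balance after payment £10,377.87.

£10,377.87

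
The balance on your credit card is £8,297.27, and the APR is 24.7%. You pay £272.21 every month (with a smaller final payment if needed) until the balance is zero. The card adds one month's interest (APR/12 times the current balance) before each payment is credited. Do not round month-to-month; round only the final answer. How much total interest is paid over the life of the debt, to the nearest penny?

£4,893.61

Monthly rate r = 24.7%/12 = 2.05833% = 0.0205833.
Payoff takes n = ⌈−ln(1 − rB₀/P)/ln(1+r)⌉ = ⌈48.456⌉ = 49 payments; the last is £124.80.
Total paid = 48·£272.21 + £124.80 = £13,190.88.
Total interest = total paid − principal = £13,190.88 − £8,297.27 = £4,893.61.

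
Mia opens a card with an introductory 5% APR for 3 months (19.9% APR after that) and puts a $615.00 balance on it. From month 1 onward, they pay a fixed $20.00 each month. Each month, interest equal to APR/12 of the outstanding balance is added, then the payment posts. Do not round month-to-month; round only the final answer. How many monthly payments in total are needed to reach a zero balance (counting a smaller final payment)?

Promo months 1–3 at r₀ = 5%/12 = 0.00416667; months 4+ at r₁ = 19.9%/12 = 0.0165833.
After month 3: iterate B ← B·(1+r₀) − $20.00 for 3 months → $562.47.
Then at r₁ with $20.00/mo: n₂ = −ln(1 − r₁·B/P)/ln(1+r₁) ≈ 38.19 → 39 more payments.

42 payments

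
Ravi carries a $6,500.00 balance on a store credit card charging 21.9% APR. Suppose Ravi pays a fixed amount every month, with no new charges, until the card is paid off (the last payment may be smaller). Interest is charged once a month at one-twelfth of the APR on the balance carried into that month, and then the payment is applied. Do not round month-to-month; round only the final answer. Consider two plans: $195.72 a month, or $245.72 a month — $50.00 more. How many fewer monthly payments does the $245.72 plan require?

Monthly rate r = 21.9%/12 = 1.825% = 0.01825.
At $195.72/mo: n = ⌈−ln(1 − rB₀/P)/ln(1+r)⌉ = 52 payments (last $100.95); total interest = total paid − $6,500.00 = $3,582.67.
At $245.72/mo: 37 payments (last $111.70); total interest $2,457.62.
Payments saved = 52 − 37 = 15.

15 fewer payments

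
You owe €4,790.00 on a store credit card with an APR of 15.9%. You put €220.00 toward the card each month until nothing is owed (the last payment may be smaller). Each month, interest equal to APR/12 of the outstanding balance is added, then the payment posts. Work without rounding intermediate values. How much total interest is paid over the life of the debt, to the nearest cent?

Monthly rate r = 15.9%/12 = 1.325% = 0.01325.
Payoff takes n = ⌈−ln(1 − rB₀/P)/ln(1+r)⌉ = ⌈25.858⌉ = 26 payments; the last is €188.86.
Total paid = 25·€220.00 + €188.86 = €5,688.86.
Total interest = total paid − principal = €5,688.86 − €4,790.00 = €898.86.

€898.86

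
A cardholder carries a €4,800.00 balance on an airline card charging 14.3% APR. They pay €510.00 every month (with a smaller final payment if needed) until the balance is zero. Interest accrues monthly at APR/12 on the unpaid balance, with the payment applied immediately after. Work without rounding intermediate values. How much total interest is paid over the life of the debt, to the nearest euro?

€322

Monthly rate r = 14.3%/12 = 1.19167% = 0.0119167.
Payoff takes n = ⌈−ln(1 − rB₀/P)/ln(1+r)⌉ = ⌈10.042⌉ = 11 payments; the last is €21.56.
Total paid = 10·€510.00 + €21.56 = €5,121.56.
Total interest = total paid − principal = €5,121.56 − €4,800.00 = €321.56.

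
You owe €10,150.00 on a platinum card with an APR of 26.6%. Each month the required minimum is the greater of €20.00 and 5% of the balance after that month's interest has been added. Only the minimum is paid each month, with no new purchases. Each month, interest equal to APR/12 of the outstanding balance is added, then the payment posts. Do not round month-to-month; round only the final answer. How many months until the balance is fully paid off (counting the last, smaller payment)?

Monthly rate r = 26.6%/12 = 2.21667% = 0.0221667.
While 5% of the post-interest balance exceeds €20.00, each month B ← (B·(1+r))·(1 − 0.05), i.e. B shrinks by the factor (1+r)·0.95 = 0.97106.
This holds for months 1–111. Entering month 112 the balance is €389.67; 5% of the post-interest balance is now below €20.00, so the flat €20.00 minimum applies from here.
From month 112 a fixed €20.00 at rate r clears €389.67 in 26 more payments. Total: 111 + 26 = 137 months.

137 months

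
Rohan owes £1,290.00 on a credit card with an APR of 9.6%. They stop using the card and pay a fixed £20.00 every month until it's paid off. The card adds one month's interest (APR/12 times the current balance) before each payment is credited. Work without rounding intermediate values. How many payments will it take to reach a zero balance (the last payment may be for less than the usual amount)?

92 payments

Monthly rate r = 9.6%/12 = 0.8% = 0.008.
Recurrence: B ← B·(1+r) − £20.00.
Month 1: interest £10.32; balance after payment £1,280.32.
Month 2: interest £10.24; balance after payment £1,270.56.
Closed form: n = −ln(1 − rB₀/P)/ln(1+r) = −ln(0.484)/ln(1.008) ≈ 91.071, so the balance reaches zero during payment 92.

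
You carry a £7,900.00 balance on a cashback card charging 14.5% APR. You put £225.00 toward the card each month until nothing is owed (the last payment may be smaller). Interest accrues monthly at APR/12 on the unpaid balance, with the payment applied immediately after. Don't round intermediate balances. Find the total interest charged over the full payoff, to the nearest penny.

£2,442.47

Monthly rate r = 14.5%/12 = 1.20833% = 0.0120833.
Payoff takes n = ⌈−ln(1 − rB₀/P)/ln(1+r)⌉ = ⌈45.966⌉ = 46 payments; the last is £217.47.
Total paid = 45·£225.00 + £217.47 = £10,342.47.
Total interest = total paid − principal = £10,342.47 − £7,900.00 = £2,442.47.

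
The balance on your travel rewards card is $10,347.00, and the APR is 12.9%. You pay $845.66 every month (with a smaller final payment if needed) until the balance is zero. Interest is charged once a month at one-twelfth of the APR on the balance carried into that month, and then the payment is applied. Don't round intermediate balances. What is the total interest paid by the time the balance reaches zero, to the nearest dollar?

Monthly rate r = 12.9%/12 = 1.075% = 0.01075.
Payoff takes n = ⌈−ln(1 − rB₀/P)/ln(1+r)⌉ = ⌈13.189⌉ = 14 payments; the last is $160.36.
Total paid = 13·$845.66 + $160.36 = $11,153.94.
Total interest = total paid − principal = $11,153.94 − $10,347.00 = $806.94.

$807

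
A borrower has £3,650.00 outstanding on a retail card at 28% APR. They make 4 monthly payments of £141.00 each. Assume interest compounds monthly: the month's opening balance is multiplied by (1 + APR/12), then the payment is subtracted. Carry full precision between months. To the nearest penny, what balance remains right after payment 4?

£3,418.73

Monthly rate r = 28%/12 = 2.33333% = 0.0233333.
Each month: B ← B·(1+r) − £141.00.
Month 1: interest £85.17; balance after payment £3,594.17.
Month 2: interest £83.86; balance after payment £3,537.03.
Month 3: interest £82.53; balance after payment £3,478.56.
Month 4: interest £81.17; balance after payment £3,418.73.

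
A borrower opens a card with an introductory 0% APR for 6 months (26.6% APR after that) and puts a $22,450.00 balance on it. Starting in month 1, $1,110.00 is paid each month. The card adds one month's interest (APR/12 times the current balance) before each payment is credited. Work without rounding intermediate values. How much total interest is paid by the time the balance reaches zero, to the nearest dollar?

Promo months 1–6 at r₀ = 0%/12 = 0; months 7+ at r₁ = 26.6%/12 = 0.0221667.
After month 6 (no interest yet): B = $22,450.00 − 6·$1,110.00 = $15,790.00.
Then at r₁ with $1,110.00/mo: n₂ = −ln(1 − r₁·B/P)/ln(1+r₁) ≈ 17.28 → 18 more payments.
Total paid = 23·$1,110.00 + $311.01 = $25,841.01; interest = $25,841.01 − $22,450.00 = $3,391.01.

$3,391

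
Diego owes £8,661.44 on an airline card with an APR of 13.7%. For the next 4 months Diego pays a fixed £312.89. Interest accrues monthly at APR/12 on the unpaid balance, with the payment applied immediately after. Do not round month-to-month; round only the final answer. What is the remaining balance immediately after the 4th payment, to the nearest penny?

Monthly rate r = 13.7%/12 = 1.14167% = 0.0114167.
Each month: B ← B·(1+r) − £312.89.
Month 1: interest £98.88; balance after payment £8,447.43.
Month 2: interest £96.44; balance after payment £8,230.99.
Month 3: interest £93.97; balance after payment £8,012.07.
Month 4: interest £91.47; balance after payment £7,790.65.

£7,790.65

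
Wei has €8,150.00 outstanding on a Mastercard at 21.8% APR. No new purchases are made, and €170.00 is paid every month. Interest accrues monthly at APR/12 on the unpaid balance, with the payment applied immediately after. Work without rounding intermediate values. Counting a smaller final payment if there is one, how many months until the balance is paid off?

114 months

Monthly rate r = 21.8%/12 = 1.81667% = 0.0181667.
Recurrence: B ← B·(1+r) − €170.00.
Month 1: interest €148.06; balance after payment €8,128.06.
Month 2: interest €147.66; balance after payment €8,105.72.
Closed form: n = −ln(1 − rB₀/P)/ln(1+r) = −ln(0.12907)/ln(1.01817) ≈ 113.722, so the balance reaches zero during payment 114.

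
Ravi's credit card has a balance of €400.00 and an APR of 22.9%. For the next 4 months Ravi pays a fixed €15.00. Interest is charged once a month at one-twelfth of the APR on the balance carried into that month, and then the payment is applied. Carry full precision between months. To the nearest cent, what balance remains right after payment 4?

€369.68

Monthly rate r = 22.9%/12 = 1.90833% = 0.0190833.
Each month: B ← B·(1+r) − €15.00.
Month 1: interest €7.63; balance after payment €392.63.
Month 2: interest €7.49; balance after payment €385.13.
Month 3: interest €7.35; balance after payment €377.48.
Month 4: interest €7.20; balance after payment €369.68.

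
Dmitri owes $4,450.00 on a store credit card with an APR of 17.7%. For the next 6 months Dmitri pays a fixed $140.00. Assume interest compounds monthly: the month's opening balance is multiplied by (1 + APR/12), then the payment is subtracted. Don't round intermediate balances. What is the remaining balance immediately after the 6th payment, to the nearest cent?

Monthly rate r = 17.7%/12 = 1.475% = 0.01475.
Each month: B ← B·(1+r) − $140.00.
Month 1: interest $65.64; balance after payment $4,375.64.
Month 2: interest $64.54; balance after payment $4,300.18.
Month 3: interest $63.43; balance after payment $4,223.61.
Month 4: interest $62.30; balance after payment $4,145.90.
Month 5: interest $61.15; balance after payment $4,067.06.
Month 6: interest $59.99; balance after payment $3,987.05.

$3,987.05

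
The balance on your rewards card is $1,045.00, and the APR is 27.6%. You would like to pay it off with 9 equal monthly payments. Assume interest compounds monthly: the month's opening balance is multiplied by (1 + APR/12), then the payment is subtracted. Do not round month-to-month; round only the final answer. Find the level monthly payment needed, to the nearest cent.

Monthly rate r = 27.6%/12 = 2.3% = 0.023.
Level-payment amortization: P = B₀·r / (1 − (1+r)^(−n)) = 1045.00·0.023 / (1 − 1.023^(−9)).
Denominator 1 − (1+r)^(−9) = 0.185071894.
P = 24.035 / 0.185071894 ≈ 129.87.

$129.87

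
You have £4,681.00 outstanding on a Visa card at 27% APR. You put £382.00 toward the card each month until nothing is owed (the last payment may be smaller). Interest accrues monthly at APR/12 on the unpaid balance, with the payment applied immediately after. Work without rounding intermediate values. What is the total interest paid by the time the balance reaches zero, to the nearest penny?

£857.93

Monthly rate r = 27%/12 = 2.25% = 0.0225.
Payoff takes n = ⌈−ln(1 − rB₀/P)/ln(1+r)⌉ = ⌈14.497⌉ = 15 payments; the last is £190.93.
Total paid = 14·£382.00 + £190.93 = £5,538.93.
Total interest = total paid − principal = £5,538.93 − £4,681.00 = £857.93.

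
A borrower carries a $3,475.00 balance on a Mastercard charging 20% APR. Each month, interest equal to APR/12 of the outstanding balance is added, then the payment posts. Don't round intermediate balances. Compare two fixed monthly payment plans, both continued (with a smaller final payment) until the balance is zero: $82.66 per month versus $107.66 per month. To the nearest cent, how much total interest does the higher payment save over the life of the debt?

$1,002.80

Monthly rate r = 20%/12 = 1.66667% = 0.0166667.
At $82.66/mo: n = ⌈−ln(1 − rB₀/P)/ln(1+r)⌉ = 73 payments (last $80.38); total interest = total paid − $3,475.00 = $2,556.90.
At $107.66/mo: 47 payments (last $76.74); total interest $1,554.10.
Interest saved = $2,556.90 − $1,554.10 = $1,002.80.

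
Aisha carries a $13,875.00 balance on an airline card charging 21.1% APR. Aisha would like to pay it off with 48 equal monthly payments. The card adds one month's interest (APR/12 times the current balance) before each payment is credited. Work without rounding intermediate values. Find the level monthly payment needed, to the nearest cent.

$430.40

Monthly rate r = 21.1%/12 = 1.75833% = 0.0175833.
Level-payment amortization: P = B₀·r / (1 − (1+r)^(−n)) = 13875.00·0.0175833 / (1 − 1.01758^(−48)).
Denominator 1 − (1+r)^(−48) = 0.566847614.
P = 243.969 / 0.566847614 ≈ 430.40.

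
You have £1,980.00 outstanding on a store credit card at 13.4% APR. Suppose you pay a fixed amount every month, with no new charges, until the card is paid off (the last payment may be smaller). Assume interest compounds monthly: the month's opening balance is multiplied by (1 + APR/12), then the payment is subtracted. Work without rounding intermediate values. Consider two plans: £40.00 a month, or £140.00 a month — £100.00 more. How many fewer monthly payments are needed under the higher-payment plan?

Monthly rate r = 13.4%/12 = 1.11667% = 0.0111667.
At £40.00/mo: n = ⌈−ln(1 − rB₀/P)/ln(1+r)⌉ = 73 payments (last £18.40); total interest = total paid − £1,980.00 = £918.40.
At £140.00/mo: 16 payments (last £67.25); total interest £187.25.
Payments saved = 73 − 16 = 57.

57 fewer payments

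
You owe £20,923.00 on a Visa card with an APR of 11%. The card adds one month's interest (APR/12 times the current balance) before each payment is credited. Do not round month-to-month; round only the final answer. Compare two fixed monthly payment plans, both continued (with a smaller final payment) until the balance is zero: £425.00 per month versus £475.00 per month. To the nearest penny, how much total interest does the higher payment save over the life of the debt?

£1,033.23

Monthly rate r = 11%/12 = 0.916667% = 0.00916667.
At £425.00/mo: n = ⌈−ln(1 − rB₀/P)/ln(1+r)⌉ = 66 payments (last £328.64); total interest = total paid − £20,923.00 = £7,030.64.
At £475.00/mo: 57 payments (last £320.41); total interest £5,997.41.
Interest saved = £7,030.64 − £5,997.41 = £1,033.23.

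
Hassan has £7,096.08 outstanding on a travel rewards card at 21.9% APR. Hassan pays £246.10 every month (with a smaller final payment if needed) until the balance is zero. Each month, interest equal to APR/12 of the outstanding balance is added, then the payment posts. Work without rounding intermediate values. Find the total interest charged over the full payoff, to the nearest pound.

Monthly rate r = 21.9%/12 = 1.825% = 0.01825.
Payoff takes n = ⌈−ln(1 − rB₀/P)/ln(1+r)⌉ = ⌈41.305⌉ = 42 payments; the last is £75.51.
Total paid = 41·£246.10 + £75.51 = £10,165.61.
Total interest = total paid − principal = £10,165.61 − £7,096.08 = £3,069.53.

£3,070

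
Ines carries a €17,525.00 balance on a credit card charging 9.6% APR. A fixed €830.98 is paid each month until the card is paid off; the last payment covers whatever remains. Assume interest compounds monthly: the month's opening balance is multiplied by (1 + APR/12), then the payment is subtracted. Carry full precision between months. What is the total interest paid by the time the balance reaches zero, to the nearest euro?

Monthly rate r = 9.6%/12 = 0.8% = 0.008.
Payoff takes n = ⌈−ln(1 − rB₀/P)/ln(1+r)⌉ = ⌈23.190⌉ = 24 payments; the last is €158.66.
Total paid = 23·€830.98 + €158.66 = €19,271.20.
Total interest = total paid − principal = €19,271.20 − €17,525.00 = €1,746.20.

€1,746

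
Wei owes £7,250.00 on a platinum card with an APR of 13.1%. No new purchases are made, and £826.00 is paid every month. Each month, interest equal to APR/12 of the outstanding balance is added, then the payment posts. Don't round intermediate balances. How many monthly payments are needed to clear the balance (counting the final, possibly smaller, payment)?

Monthly rate r = 13.1%/12 = 1.09167% = 0.0109167.
Recurrence: B ← B·(1+r) − £826.00.
Month 1: interest £79.15; balance after payment £6,503.15.
Month 2: interest £70.99; balance after payment £5,748.14.
Closed form: n = −ln(1 − rB₀/P)/ln(1+r) = −ln(0.90418)/ln(1.01092) ≈ 9.277, so the balance reaches zero during payment 10.

10 payments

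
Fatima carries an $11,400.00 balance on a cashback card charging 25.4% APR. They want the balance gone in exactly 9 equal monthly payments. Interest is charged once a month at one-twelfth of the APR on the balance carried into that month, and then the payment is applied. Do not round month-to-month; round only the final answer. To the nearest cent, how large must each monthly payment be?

$1,404.46

Monthly rate r = 25.4%/12 = 2.11667% = 0.0211667.
Level-payment amortization: P = B₀·r / (1 − (1+r)^(−n)) = 11400.00·0.0211667 / (1 − 1.02117^(−9)).
Denominator 1 − (1+r)^(−9) = 0.171809336.
P = 241.3 / 0.171809336 ≈ 1404.46.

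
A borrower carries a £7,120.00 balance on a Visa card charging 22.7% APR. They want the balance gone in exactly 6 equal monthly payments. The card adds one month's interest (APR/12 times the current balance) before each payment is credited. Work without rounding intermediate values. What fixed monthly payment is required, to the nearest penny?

Monthly rate r = 22.7%/12 = 1.89167% = 0.0189167.
Level-payment amortization: P = B₀·r / (1 − (1+r)^(−n)) = 7120.00·0.0189167 / (1 − 1.01892^(−6)).
Denominator 1 − (1+r)^(−6) = 0.106348882.
P = 134.687 / 0.106348882 ≈ 1266.46.

£1,266.46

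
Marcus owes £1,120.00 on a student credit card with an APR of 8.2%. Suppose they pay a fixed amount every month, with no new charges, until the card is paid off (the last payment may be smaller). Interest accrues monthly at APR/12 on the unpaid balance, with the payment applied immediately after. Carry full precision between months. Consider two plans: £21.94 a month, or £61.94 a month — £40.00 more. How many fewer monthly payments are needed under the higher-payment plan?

Monthly rate r = 8.2%/12 = 0.683333% = 0.00683333.
At £21.94/mo: n = ⌈−ln(1 − rB₀/P)/ln(1+r)⌉ = 63 payments (last £21.78); total interest = total paid − £1,120.00 = £262.06.
At £61.94/mo: 20 payments (last £22.75); total interest £79.61.
Payments saved = 63 − 20 = 43.

43 fewer payments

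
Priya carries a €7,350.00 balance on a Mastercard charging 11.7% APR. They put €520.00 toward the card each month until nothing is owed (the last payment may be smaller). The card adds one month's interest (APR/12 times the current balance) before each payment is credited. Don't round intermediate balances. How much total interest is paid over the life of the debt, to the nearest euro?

€597

Monthly rate r = 11.7%/12 = 0.975% = 0.00975.
Payoff takes n = ⌈−ln(1 − rB₀/P)/ln(1+r)⌉ = ⌈15.282⌉ = 16 payments; the last is €147.40.
Total paid = 15·€520.00 + €147.40 = €7,947.40.
Total interest = total paid − principal = €7,947.40 − €7,350.00 = €597.40.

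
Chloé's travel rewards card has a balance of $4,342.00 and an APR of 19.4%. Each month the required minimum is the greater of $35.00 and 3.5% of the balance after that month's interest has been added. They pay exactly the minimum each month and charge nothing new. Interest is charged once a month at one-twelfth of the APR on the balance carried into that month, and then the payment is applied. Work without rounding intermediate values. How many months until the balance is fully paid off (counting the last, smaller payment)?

114 months

Monthly rate r = 19.4%/12 = 1.61667% = 0.0161667.
While 3.5% of the post-interest balance exceeds $35.00, each month B ← (B·(1+r))·(1 − 0.035), i.e. B shrinks by the factor (1+r)·0.965 = 0.9806.
This holds for months 1–76. Entering month 77 the balance is $979.72; 3.5% of the post-interest balance is now below $35.00, so the flat $35.00 minimum applies from here.
From month 77 a fixed $35.00 at rate r clears $979.72 in 38 more payments. Total: 76 + 38 = 114 months.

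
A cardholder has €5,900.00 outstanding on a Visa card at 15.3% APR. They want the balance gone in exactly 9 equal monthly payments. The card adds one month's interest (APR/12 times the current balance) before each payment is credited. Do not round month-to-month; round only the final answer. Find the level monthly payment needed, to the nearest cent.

€698.05

Monthly rate r = 15.3%/12 = 1.275% = 0.01275.
Level-payment amortization: P = B₀·r / (1 − (1+r)^(−n)) = 5900.00·0.01275 / (1 − 1.01275^(−9)).
Denominator 1 − (1+r)^(−9) = 0.107764018.
P = 75.225 / 0.107764018 ≈ 698.05.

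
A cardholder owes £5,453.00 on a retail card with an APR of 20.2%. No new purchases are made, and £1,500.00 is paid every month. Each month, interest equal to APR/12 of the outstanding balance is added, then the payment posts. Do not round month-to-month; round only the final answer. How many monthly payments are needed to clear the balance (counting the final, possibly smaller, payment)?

Monthly rate r = 20.2%/12 = 1.68333% = 0.0168333.
Recurrence: B ← B·(1+r) − £1,500.00.
Month 1: interest £91.79; balance after payment £4,044.79.
Month 2: interest £68.09; balance after payment £2,612.88.
Month 3: interest £43.98; balance after payment £1,156.86.
Month 4: interest £19.47; balance after payment £0.00.

4 months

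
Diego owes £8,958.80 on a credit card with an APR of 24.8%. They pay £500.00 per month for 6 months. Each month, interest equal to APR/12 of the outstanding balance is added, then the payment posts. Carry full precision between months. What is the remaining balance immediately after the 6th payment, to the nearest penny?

£6,969.36

Monthly rate r = 24.8%/12 = 2.06667% = 0.0206667.
Each month: B ← B·(1+r) − £500.00.
Month 1: interest £185.15; balance after payment £8,643.95.
Month 2: interest £178.64; balance after payment £8,322.59.
Month 3: interest £172.00; balance after payment £7,994.59.
Month 4: interest £165.22; balance after payment £7,659.81.
Month 5: interest £158.30; balance after payment £7,318.11.
Month 6: interest £151.24; balance after payment £6,969.36.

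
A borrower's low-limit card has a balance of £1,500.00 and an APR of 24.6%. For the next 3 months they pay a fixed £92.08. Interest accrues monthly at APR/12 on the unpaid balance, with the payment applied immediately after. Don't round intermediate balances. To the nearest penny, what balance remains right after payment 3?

£1,312.21

Monthly rate r = 24.6%/12 = 2.05% = 0.0205.
Each month: B ← B·(1+r) − £92.08.
Month 1: interest £30.75; balance after payment £1,438.67.
Month 2: interest £29.49; balance after payment £1,376.08.
Month 3: interest £28.21; balance after payment £1,312.21.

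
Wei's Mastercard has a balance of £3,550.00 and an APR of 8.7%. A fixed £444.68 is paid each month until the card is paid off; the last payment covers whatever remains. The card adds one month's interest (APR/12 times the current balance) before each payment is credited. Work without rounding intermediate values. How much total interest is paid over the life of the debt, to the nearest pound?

Monthly rate r = 8.7%/12 = 0.725% = 0.00725.
Payoff takes n = ⌈−ln(1 − rB₀/P)/ln(1+r)⌉ = ⌈8.253⌉ = 9 payments; the last is £112.98.
Total paid = 8·£444.68 + £112.98 = £3,670.42.
Total interest = total paid − principal = £3,670.42 − £3,550.00 = £120.42.

£120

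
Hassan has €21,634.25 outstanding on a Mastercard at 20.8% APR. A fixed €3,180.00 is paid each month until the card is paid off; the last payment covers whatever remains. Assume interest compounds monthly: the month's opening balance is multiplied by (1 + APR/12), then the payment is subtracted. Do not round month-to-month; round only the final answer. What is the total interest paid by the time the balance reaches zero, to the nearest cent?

Monthly rate r = 20.8%/12 = 1.73333% = 0.0173333.
Payoff takes n = ⌈−ln(1 − rB₀/P)/ln(1+r)⌉ = ⌈7.302⌉ = 8 payments; the last is €964.61.
Total paid = 7·€3,180.00 + €964.61 = €23,224.61.
Total interest = total paid − principal = €23,224.61 − €21,634.25 = €1,590.36.

€1,590.36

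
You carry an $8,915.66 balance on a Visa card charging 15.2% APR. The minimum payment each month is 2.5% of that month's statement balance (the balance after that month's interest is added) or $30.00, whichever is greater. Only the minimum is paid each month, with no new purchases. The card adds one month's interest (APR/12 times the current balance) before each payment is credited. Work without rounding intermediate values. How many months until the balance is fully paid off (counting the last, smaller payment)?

214 months

Monthly rate r = 15.2%/12 = 1.26667% = 0.0126667.
While 2.5% of the post-interest balance exceeds $30.00, each month B ← (B·(1+r))·(1 − 0.025), i.e. B shrinks by the factor (1+r)·0.975 = 0.98735.
This holds for months 1–159. Entering month 160 the balance is $1,177.78; 2.5% of the post-interest balance is now below $30.00, so the flat $30.00 minimum applies from here.
From month 160 a fixed $30.00 at rate r clears $1,177.78 in 55 more payments. Total: 159 + 55 = 214 months.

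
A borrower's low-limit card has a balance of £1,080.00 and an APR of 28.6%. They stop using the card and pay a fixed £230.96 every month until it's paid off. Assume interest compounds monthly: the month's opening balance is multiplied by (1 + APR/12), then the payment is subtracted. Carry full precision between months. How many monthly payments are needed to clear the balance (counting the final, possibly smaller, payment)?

6 months

Monthly rate r = 28.6%/12 = 2.38333% = 0.0238333.
Recurrence: B ← B·(1+r) − £230.96.
Month 1: interest £25.74; balance after payment £874.78.
Month 2: interest £20.85; balance after payment £664.67.
Month 3: interest £15.84; balance after payment £449.55.
Month 4: interest £10.71; balance after payment £229.30.
Month 5: interest £5.47; balance after payment £3.81.
Month 6: interest £0.09; balance after payment £0.00.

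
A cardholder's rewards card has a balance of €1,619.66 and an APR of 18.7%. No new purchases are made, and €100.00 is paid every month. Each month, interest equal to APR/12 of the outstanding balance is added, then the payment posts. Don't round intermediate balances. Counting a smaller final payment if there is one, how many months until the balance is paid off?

19 months

Monthly rate r = 18.7%/12 = 1.55833% = 0.0155833.
Recurrence: B ← B·(1+r) − €100.00.
Month 1: interest €25.24; balance after payment €1,544.90.
Month 2: interest €24.07; balance after payment €1,468.97.
Closed form: n = −ln(1 − rB₀/P)/ln(1+r) = −ln(0.7476)/ln(1.01558) ≈ 18.811, so the balance reaches zero during payment 19.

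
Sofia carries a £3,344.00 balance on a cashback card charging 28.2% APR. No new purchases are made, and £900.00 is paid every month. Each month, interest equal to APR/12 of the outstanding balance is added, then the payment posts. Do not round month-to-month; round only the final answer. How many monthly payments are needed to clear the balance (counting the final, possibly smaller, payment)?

Monthly rate r = 28.2%/12 = 2.35% = 0.0235.
Recurrence: B ← B·(1+r) − £900.00.
Month 1: interest £78.58; balance after payment £2,522.58.
Month 2: interest £59.28; balance after payment £1,681.86.
Month 3: interest £39.52; balance after payment £821.39.
Month 4: interest £19.30; balance after payment £0.00.

4 months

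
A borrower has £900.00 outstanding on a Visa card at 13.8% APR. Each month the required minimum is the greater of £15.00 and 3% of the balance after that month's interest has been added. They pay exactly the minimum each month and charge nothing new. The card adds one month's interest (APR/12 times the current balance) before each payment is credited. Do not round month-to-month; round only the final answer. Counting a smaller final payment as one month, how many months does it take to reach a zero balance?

Monthly rate r = 13.8%/12 = 1.15% = 0.0115.
While 3% of the post-interest balance exceeds £15.00, each month B ← (B·(1+r))·(1 − 0.03), i.e. B shrinks by the factor (1+r)·0.97 = 0.98115.
This holds for months 1–32. Entering month 33 the balance is £489.61; 3% of the post-interest balance is now below £15.00, so the flat £15.00 minimum applies from here.
From month 33 a fixed £15.00 at rate r clears £489.61 in 42 more payments. Total: 32 + 42 = 74 months.

74 months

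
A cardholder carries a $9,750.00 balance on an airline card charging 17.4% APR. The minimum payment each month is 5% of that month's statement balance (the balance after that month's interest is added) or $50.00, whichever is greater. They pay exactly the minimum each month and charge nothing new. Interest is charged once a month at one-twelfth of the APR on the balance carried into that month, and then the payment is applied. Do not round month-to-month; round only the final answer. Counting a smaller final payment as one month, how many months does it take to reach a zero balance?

86 months

Monthly rate r = 17.4%/12 = 1.45% = 0.0145.
While 5% of the post-interest balance exceeds $50.00, each month B ← (B·(1+r))·(1 − 0.05), i.e. B shrinks by the factor (1+r)·0.95 = 0.96377.
This holds for months 1–63. Entering month 64 the balance is $953.83; 5% of the post-interest balance is now below $50.00, so the flat $50.00 minimum applies from here.
From month 64 a fixed $50.00 at rate r clears $953.83 in 23 more payments. Total: 63 + 23 = 86 months.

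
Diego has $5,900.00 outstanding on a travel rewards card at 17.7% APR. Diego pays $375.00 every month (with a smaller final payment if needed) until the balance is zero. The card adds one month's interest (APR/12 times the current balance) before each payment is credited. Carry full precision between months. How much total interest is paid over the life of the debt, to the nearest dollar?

$863

Monthly rate r = 17.7%/12 = 1.475% = 0.01475.
Payoff takes n = ⌈−ln(1 − rB₀/P)/ln(1+r)⌉ = ⌈18.034⌉ = 19 payments; the last is $12.67.
Total paid = 18·$375.00 + $12.67 = $6,762.67.
Total interest = total paid − principal = $6,762.67 − $5,900.00 = $862.67.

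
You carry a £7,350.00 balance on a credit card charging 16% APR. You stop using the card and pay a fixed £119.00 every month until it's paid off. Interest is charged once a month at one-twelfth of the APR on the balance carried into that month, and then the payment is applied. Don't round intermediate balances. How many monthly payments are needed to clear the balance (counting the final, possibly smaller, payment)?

131 months

Monthly rate r = 16%/12 = 1.33333% = 0.0133333.
Recurrence: B ← B·(1+r) − £119.00.
Month 1: interest £98.00; balance after payment £7,329.00.
Month 2: interest £97.72; balance after payment £7,307.72.
Closed form: n = −ln(1 − rB₀/P)/ln(1+r) = −ln(0.17647)/ln(1.01333) ≈ 130.960, so the balance reaches zero during payment 131.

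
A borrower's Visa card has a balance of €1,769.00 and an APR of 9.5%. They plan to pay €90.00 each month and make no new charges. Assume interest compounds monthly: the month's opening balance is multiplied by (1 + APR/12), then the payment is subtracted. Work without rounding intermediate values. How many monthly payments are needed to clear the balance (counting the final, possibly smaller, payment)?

22 months

Monthly rate r = 9.5%/12 = 0.791667% = 0.00791667.
Recurrence: B ← B·(1+r) − €90.00.
Month 1: interest €14.00; balance after payment €1,693.00.
Month 2: interest €13.40; balance after payment €1,616.41.
Closed form: n = −ln(1 − rB₀/P)/ln(1+r) = −ln(0.84439)/ln(1.00792) ≈ 21.449, so the balance reaches zero during payment 22.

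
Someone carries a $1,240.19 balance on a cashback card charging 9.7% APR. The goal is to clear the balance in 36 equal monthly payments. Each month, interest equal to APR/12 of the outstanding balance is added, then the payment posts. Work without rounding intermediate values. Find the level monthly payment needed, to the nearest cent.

$39.84

Monthly rate r = 9.7%/12 = 0.808333% = 0.00808333.
Level-payment amortization: P = B₀·r / (1 − (1+r)^(−n)) = 1240.19·0.00808333 / (1 − 1.00808^(−36)).
Denominator 1 − (1+r)^(−36) = 0.251609348.
P = 10.0249 / 0.251609348 ≈ 39.84.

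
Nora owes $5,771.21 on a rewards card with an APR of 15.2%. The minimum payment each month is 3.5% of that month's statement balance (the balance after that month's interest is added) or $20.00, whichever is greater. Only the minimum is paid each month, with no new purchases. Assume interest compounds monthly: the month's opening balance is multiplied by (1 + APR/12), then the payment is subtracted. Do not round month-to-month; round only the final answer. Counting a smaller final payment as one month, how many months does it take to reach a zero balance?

Monthly rate r = 15.2%/12 = 1.26667% = 0.0126667.
While 3.5% of the post-interest balance exceeds $20.00, each month B ← (B·(1+r))·(1 − 0.035), i.e. B shrinks by the factor (1+r)·0.965 = 0.97722.
This holds for months 1–101. Entering month 102 the balance is $563.18; 3.5% of the post-interest balance is now below $20.00, so the flat $20.00 minimum applies from here.
From month 102 a fixed $20.00 at rate r clears $563.18 in 36 more payments. Total: 101 + 36 = 137 months.

137 months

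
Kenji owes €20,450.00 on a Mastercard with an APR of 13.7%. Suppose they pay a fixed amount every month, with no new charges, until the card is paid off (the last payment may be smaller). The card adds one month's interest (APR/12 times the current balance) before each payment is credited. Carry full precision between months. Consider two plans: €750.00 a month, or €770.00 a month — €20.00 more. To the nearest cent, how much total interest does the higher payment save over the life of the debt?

€134.55

Monthly rate r = 13.7%/12 = 1.14167% = 0.0114167.
At €750.00/mo: n = ⌈−ln(1 − rB₀/P)/ln(1+r)⌉ = 33 payments (last €639.93); total interest = total paid − €20,450.00 = €4,189.93.
At €770.00/mo: 32 payments (last €635.38); total interest €4,055.38.
Interest saved = €4,189.93 − €4,055.38 = €134.55.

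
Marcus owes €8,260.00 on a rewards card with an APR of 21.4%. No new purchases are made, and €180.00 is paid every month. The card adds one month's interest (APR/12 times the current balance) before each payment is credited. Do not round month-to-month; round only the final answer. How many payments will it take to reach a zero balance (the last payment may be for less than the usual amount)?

Monthly rate r = 21.4%/12 = 1.78333% = 0.0178333.
Recurrence: B ← B·(1+r) − €180.00.
Month 1: interest €147.30; balance after payment €8,227.30.
Month 2: interest €146.72; balance after payment €8,194.02.
Closed form: n = −ln(1 − rB₀/P)/ln(1+r) = −ln(0.18165)/ln(1.01783) ≈ 96.496, so the balance reaches zero during payment 97.

97 months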